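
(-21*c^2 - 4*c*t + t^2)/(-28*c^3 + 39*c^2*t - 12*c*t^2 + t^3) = (3*c + t)/(4*c^2 - 5*c*t + t^2)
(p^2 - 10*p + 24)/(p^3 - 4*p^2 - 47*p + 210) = (p - 4)/(p^2 + 2*p - 35)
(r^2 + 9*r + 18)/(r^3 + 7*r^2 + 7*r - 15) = (r + 6)/(r^2 + 4*r - 5)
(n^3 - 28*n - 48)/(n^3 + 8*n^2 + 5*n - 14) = (n^2 - 2*n - 24)/(n^2 + 6*n - 7)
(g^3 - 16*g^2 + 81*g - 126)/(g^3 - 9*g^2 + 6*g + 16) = (g^3 - 16*g^2 + 81*g - 126)/(g^3 - 9*g^2 + 6*g + 16)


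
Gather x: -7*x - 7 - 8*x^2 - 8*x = -8*x^2 - 15*x - 7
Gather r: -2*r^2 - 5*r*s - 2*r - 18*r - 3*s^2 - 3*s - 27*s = -2*r^2 + r*(-5*s - 20) - 3*s^2 - 30*s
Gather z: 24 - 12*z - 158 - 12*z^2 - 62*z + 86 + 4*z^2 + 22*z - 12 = -8*z^2 - 52*z - 60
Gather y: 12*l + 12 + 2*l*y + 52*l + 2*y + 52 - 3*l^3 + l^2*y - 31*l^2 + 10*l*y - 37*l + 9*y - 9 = -3*l^3 - 31*l^2 + 27*l + y*(l^2 + 12*l + 11) + 55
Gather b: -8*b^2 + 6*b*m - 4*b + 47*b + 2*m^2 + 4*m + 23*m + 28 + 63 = -8*b^2 + b*(6*m + 43) + 2*m^2 + 27*m + 91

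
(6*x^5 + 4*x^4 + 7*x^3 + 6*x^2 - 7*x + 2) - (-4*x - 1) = 6*x^5 + 4*x^4 + 7*x^3 + 6*x^2 - 3*x + 3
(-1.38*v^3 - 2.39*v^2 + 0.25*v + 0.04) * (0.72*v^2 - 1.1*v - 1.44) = -0.9936*v^5 - 0.2028*v^4 + 4.7962*v^3 + 3.1954*v^2 - 0.404*v - 0.0576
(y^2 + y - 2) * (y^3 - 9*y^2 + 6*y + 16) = y^5 - 8*y^4 - 5*y^3 + 40*y^2 + 4*y - 32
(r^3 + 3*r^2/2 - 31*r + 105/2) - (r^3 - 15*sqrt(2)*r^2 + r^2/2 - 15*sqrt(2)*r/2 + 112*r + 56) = r^2 + 15*sqrt(2)*r^2 - 143*r + 15*sqrt(2)*r/2 - 7/2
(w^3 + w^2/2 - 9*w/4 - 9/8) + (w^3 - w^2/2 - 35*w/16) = 2*w^3 - 71*w/16 - 9/8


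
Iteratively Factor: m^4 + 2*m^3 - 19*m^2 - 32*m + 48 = (m + 3)*(m^3 - m^2 - 16*m + 16) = (m - 4)*(m + 3)*(m^2 + 3*m - 4) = (m - 4)*(m + 3)*(m + 4)*(m - 1)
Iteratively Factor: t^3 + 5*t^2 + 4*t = (t)*(t^2 + 5*t + 4) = t*(t + 4)*(t + 1)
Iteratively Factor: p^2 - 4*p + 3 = (p - 3)*(p - 1)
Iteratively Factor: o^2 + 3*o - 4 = (o + 4)*(o - 1)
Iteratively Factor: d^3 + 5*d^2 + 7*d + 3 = (d + 3)*(d^2 + 2*d + 1) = (d + 1)*(d + 3)*(d + 1)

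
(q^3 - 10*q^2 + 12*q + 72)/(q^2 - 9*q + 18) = (q^2 - 4*q - 12)/(q - 3)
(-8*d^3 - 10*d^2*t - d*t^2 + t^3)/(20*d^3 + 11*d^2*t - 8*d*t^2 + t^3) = (2*d + t)/(-5*d + t)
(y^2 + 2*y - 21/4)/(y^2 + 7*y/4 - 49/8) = 2*(2*y - 3)/(4*y - 7)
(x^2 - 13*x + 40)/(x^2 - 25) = (x - 8)/(x + 5)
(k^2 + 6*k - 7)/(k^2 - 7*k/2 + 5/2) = 2*(k + 7)/(2*k - 5)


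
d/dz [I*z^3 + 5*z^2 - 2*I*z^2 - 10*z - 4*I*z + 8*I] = 3*I*z^2 + z*(10 - 4*I) - 10 - 4*I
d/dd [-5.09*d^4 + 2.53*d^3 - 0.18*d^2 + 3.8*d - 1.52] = -20.36*d^3 + 7.59*d^2 - 0.36*d + 3.8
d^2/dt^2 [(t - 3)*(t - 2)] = 2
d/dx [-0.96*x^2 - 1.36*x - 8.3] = -1.92*x - 1.36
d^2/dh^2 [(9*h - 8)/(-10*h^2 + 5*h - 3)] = 10*(-5*(4*h - 1)^2*(9*h - 8) + (54*h - 25)*(10*h^2 - 5*h + 3))/(10*h^2 - 5*h + 3)^3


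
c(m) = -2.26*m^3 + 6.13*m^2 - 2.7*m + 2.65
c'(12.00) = -831.90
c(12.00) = -3052.31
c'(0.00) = -2.70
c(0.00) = 2.65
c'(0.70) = 2.56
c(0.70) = 2.99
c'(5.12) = -117.66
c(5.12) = -153.81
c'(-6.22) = -341.26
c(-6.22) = 800.45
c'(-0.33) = -7.48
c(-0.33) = 4.29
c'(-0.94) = -20.22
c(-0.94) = 12.48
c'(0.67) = 2.47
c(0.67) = 2.91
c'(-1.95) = -52.39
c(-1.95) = 47.98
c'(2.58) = -16.20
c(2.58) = -2.32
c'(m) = -6.78*m^2 + 12.26*m - 2.7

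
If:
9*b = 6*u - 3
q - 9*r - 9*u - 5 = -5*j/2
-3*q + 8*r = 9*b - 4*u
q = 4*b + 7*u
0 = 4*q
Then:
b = -7/29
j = 737/580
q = 0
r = -79/232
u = 4/29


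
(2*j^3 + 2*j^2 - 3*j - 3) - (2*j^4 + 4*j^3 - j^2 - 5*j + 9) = -2*j^4 - 2*j^3 + 3*j^2 + 2*j - 12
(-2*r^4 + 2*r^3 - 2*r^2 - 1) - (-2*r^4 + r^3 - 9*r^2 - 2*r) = r^3 + 7*r^2 + 2*r - 1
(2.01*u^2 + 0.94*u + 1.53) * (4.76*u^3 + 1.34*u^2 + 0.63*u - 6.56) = 9.5676*u^5 + 7.1678*u^4 + 9.8087*u^3 - 10.5432*u^2 - 5.2025*u - 10.0368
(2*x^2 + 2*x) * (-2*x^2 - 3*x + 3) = -4*x^4 - 10*x^3 + 6*x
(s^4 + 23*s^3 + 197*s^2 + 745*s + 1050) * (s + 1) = s^5 + 24*s^4 + 220*s^3 + 942*s^2 + 1795*s + 1050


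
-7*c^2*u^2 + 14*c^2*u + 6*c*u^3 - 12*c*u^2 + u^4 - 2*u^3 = u*(-c + u)*(7*c + u)*(u - 2)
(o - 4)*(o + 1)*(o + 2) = o^3 - o^2 - 10*o - 8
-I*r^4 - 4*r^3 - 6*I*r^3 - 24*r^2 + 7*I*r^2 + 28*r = r*(r + 7)*(r - 4*I)*(-I*r + I)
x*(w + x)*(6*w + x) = 6*w^2*x + 7*w*x^2 + x^3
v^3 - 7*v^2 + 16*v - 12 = (v - 3)*(v - 2)^2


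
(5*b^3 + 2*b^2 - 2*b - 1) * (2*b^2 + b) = 10*b^5 + 9*b^4 - 2*b^3 - 4*b^2 - b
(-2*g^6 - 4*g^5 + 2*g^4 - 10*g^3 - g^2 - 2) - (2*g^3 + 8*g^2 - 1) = -2*g^6 - 4*g^5 + 2*g^4 - 12*g^3 - 9*g^2 - 1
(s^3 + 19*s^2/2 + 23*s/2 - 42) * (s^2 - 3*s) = s^5 + 13*s^4/2 - 17*s^3 - 153*s^2/2 + 126*s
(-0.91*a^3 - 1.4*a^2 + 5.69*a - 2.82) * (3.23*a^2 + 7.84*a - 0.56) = -2.9393*a^5 - 11.6564*a^4 + 7.9123*a^3 + 36.285*a^2 - 25.2952*a + 1.5792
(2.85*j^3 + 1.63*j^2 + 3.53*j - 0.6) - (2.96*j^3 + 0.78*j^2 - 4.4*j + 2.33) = -0.11*j^3 + 0.85*j^2 + 7.93*j - 2.93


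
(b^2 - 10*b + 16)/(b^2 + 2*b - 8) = (b - 8)/(b + 4)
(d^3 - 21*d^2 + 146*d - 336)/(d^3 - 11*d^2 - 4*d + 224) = (d - 6)/(d + 4)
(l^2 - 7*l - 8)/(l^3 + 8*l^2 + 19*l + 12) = (l - 8)/(l^2 + 7*l + 12)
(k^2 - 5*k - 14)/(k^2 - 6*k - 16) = (k - 7)/(k - 8)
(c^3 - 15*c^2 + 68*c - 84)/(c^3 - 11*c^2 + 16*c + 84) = (c - 2)/(c + 2)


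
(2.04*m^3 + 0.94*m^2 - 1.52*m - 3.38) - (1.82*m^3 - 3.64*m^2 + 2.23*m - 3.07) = 0.22*m^3 + 4.58*m^2 - 3.75*m - 0.31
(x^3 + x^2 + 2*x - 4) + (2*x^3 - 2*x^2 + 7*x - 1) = 3*x^3 - x^2 + 9*x - 5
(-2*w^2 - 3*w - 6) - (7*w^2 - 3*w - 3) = -9*w^2 - 3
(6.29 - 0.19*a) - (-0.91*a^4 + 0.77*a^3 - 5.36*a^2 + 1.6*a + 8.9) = 0.91*a^4 - 0.77*a^3 + 5.36*a^2 - 1.79*a - 2.61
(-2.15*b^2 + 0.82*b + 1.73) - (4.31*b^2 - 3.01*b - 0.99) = -6.46*b^2 + 3.83*b + 2.72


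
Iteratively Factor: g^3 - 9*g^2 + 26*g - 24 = (g - 4)*(g^2 - 5*g + 6) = (g - 4)*(g - 2)*(g - 3)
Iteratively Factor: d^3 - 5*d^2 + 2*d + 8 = (d - 4)*(d^2 - d - 2) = (d - 4)*(d - 2)*(d + 1)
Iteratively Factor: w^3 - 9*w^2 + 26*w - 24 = (w - 3)*(w^2 - 6*w + 8) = (w - 4)*(w - 3)*(w - 2)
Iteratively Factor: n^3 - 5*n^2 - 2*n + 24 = (n + 2)*(n^2 - 7*n + 12) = (n - 3)*(n + 2)*(n - 4)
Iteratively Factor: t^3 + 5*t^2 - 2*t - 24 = (t + 3)*(t^2 + 2*t - 8) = (t + 3)*(t + 4)*(t - 2)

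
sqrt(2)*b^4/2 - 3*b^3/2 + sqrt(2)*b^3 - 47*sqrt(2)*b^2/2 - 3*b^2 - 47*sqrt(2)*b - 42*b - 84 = (b + 2)*(b - 6*sqrt(2))*(b + 7*sqrt(2)/2)*(sqrt(2)*b/2 + 1)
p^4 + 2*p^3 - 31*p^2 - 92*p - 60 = (p - 6)*(p + 1)*(p + 2)*(p + 5)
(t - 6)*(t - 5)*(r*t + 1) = r*t^3 - 11*r*t^2 + 30*r*t + t^2 - 11*t + 30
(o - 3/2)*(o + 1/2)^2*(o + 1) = o^4 + o^3/2 - 7*o^2/4 - 13*o/8 - 3/8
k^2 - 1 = (k - 1)*(k + 1)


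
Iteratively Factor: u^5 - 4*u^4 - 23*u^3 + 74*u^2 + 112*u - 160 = (u - 4)*(u^4 - 23*u^2 - 18*u + 40) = (u - 4)*(u - 1)*(u^3 + u^2 - 22*u - 40) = (u - 4)*(u - 1)*(u + 4)*(u^2 - 3*u - 10) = (u - 4)*(u - 1)*(u + 2)*(u + 4)*(u - 5)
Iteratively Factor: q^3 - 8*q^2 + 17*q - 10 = (q - 5)*(q^2 - 3*q + 2) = (q - 5)*(q - 2)*(q - 1)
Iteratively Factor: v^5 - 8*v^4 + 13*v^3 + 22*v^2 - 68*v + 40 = (v - 1)*(v^4 - 7*v^3 + 6*v^2 + 28*v - 40) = (v - 1)*(v + 2)*(v^3 - 9*v^2 + 24*v - 20) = (v - 2)*(v - 1)*(v + 2)*(v^2 - 7*v + 10) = (v - 2)^2*(v - 1)*(v + 2)*(v - 5)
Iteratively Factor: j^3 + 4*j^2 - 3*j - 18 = (j - 2)*(j^2 + 6*j + 9) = (j - 2)*(j + 3)*(j + 3)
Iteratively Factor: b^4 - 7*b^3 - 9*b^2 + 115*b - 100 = (b - 1)*(b^3 - 6*b^2 - 15*b + 100) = (b - 5)*(b - 1)*(b^2 - b - 20) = (b - 5)*(b - 1)*(b + 4)*(b - 5)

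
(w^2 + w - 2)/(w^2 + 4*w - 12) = (w^2 + w - 2)/(w^2 + 4*w - 12)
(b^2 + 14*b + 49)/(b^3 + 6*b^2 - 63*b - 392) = 1/(b - 8)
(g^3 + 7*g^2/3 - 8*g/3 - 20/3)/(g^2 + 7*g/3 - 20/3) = (g^2 + 4*g + 4)/(g + 4)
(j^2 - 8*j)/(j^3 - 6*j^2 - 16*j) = 1/(j + 2)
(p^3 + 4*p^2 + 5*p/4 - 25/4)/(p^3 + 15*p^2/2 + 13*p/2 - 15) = (p + 5/2)/(p + 6)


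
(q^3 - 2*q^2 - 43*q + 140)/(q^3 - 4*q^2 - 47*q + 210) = (q - 4)/(q - 6)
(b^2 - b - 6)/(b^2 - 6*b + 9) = (b + 2)/(b - 3)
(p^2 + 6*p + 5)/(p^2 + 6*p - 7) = (p^2 + 6*p + 5)/(p^2 + 6*p - 7)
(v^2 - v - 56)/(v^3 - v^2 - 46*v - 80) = (v + 7)/(v^2 + 7*v + 10)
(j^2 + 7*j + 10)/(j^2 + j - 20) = (j + 2)/(j - 4)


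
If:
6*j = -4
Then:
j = -2/3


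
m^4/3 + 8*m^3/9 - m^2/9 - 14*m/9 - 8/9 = (m/3 + 1/3)*(m - 4/3)*(m + 1)*(m + 2)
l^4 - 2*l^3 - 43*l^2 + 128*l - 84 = (l - 6)*(l - 2)*(l - 1)*(l + 7)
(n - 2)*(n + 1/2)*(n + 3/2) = n^3 - 13*n/4 - 3/2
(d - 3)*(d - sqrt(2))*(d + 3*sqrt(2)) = d^3 - 3*d^2 + 2*sqrt(2)*d^2 - 6*sqrt(2)*d - 6*d + 18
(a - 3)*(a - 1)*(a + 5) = a^3 + a^2 - 17*a + 15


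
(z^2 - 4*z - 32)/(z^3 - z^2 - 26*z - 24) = (z - 8)/(z^2 - 5*z - 6)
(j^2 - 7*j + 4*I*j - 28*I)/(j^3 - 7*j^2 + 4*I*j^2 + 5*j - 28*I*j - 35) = (j + 4*I)/(j^2 + 4*I*j + 5)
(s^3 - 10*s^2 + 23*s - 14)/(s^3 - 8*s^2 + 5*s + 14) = (s - 1)/(s + 1)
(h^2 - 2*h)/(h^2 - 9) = h*(h - 2)/(h^2 - 9)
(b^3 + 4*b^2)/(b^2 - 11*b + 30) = b^2*(b + 4)/(b^2 - 11*b + 30)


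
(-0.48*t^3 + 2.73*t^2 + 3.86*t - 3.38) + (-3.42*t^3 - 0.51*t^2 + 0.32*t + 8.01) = -3.9*t^3 + 2.22*t^2 + 4.18*t + 4.63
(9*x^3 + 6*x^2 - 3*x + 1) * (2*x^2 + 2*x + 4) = 18*x^5 + 30*x^4 + 42*x^3 + 20*x^2 - 10*x + 4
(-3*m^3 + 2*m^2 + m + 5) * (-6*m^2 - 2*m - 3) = 18*m^5 - 6*m^4 - m^3 - 38*m^2 - 13*m - 15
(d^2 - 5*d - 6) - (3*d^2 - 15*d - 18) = -2*d^2 + 10*d + 12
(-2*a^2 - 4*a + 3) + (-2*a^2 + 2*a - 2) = -4*a^2 - 2*a + 1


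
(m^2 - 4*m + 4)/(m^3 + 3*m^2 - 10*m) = (m - 2)/(m*(m + 5))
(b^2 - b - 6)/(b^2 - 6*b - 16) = (b - 3)/(b - 8)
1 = 1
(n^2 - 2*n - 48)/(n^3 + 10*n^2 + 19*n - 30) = (n - 8)/(n^2 + 4*n - 5)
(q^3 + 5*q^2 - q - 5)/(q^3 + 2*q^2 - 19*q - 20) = (q - 1)/(q - 4)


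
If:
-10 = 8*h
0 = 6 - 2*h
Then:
No Solution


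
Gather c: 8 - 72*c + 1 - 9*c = 9 - 81*c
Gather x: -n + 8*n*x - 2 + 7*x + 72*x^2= -n + 72*x^2 + x*(8*n + 7) - 2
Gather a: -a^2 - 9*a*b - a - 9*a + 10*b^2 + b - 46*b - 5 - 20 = -a^2 + a*(-9*b - 10) + 10*b^2 - 45*b - 25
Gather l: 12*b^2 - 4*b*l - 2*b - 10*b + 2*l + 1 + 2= 12*b^2 - 12*b + l*(2 - 4*b) + 3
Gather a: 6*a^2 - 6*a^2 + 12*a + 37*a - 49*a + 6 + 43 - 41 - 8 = 0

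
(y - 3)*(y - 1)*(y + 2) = y^3 - 2*y^2 - 5*y + 6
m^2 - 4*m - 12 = (m - 6)*(m + 2)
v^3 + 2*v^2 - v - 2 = (v - 1)*(v + 1)*(v + 2)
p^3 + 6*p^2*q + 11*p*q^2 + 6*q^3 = (p + q)*(p + 2*q)*(p + 3*q)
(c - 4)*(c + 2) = c^2 - 2*c - 8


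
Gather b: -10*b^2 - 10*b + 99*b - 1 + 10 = -10*b^2 + 89*b + 9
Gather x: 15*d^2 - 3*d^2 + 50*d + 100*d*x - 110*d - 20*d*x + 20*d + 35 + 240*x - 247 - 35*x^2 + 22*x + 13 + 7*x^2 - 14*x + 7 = 12*d^2 - 40*d - 28*x^2 + x*(80*d + 248) - 192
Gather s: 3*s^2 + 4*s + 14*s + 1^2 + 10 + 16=3*s^2 + 18*s + 27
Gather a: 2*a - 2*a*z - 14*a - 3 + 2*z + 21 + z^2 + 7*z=a*(-2*z - 12) + z^2 + 9*z + 18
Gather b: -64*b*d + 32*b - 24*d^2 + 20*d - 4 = b*(32 - 64*d) - 24*d^2 + 20*d - 4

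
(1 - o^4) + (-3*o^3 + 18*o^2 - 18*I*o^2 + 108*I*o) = -o^4 - 3*o^3 + 18*o^2 - 18*I*o^2 + 108*I*o + 1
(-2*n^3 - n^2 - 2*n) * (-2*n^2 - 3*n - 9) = 4*n^5 + 8*n^4 + 25*n^3 + 15*n^2 + 18*n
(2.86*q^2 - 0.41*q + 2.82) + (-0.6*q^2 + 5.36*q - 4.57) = 2.26*q^2 + 4.95*q - 1.75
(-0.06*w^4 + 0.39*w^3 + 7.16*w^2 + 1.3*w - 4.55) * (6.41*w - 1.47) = -0.3846*w^5 + 2.5881*w^4 + 45.3223*w^3 - 2.1922*w^2 - 31.0765*w + 6.6885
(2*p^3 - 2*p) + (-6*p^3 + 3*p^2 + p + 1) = -4*p^3 + 3*p^2 - p + 1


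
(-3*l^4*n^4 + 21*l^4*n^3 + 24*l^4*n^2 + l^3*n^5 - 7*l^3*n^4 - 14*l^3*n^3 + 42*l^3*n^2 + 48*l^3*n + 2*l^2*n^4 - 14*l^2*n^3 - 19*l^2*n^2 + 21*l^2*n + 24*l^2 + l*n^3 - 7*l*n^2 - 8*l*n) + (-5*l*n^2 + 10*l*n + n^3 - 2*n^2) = -3*l^4*n^4 + 21*l^4*n^3 + 24*l^4*n^2 + l^3*n^5 - 7*l^3*n^4 - 14*l^3*n^3 + 42*l^3*n^2 + 48*l^3*n + 2*l^2*n^4 - 14*l^2*n^3 - 19*l^2*n^2 + 21*l^2*n + 24*l^2 + l*n^3 - 12*l*n^2 + 2*l*n + n^3 - 2*n^2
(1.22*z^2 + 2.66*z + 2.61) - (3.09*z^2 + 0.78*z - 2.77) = -1.87*z^2 + 1.88*z + 5.38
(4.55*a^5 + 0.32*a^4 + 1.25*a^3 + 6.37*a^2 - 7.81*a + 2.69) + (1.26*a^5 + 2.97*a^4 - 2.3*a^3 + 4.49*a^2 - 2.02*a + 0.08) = 5.81*a^5 + 3.29*a^4 - 1.05*a^3 + 10.86*a^2 - 9.83*a + 2.77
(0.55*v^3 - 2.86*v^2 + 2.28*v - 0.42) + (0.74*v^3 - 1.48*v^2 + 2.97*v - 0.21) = 1.29*v^3 - 4.34*v^2 + 5.25*v - 0.63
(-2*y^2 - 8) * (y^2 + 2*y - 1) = -2*y^4 - 4*y^3 - 6*y^2 - 16*y + 8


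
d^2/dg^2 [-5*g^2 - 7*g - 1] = -10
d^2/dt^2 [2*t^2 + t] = 4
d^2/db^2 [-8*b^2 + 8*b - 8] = -16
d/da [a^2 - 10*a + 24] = 2*a - 10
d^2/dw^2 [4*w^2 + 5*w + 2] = 8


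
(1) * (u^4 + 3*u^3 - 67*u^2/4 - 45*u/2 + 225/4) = u^4 + 3*u^3 - 67*u^2/4 - 45*u/2 + 225/4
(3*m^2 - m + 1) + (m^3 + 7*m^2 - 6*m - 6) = m^3 + 10*m^2 - 7*m - 5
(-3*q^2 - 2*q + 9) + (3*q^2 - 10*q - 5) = 4 - 12*q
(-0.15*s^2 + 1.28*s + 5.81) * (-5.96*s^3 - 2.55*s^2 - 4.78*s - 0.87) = 0.894*s^5 - 7.2463*s^4 - 37.1746*s^3 - 20.8034*s^2 - 28.8854*s - 5.0547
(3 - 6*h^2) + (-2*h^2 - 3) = -8*h^2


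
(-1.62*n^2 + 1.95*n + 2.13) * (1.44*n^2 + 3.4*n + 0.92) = -2.3328*n^4 - 2.7*n^3 + 8.2068*n^2 + 9.036*n + 1.9596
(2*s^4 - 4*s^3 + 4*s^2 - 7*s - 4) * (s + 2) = 2*s^5 - 4*s^3 + s^2 - 18*s - 8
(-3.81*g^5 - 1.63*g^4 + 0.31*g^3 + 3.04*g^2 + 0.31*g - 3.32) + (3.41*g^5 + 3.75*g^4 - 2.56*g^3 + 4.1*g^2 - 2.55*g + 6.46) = -0.4*g^5 + 2.12*g^4 - 2.25*g^3 + 7.14*g^2 - 2.24*g + 3.14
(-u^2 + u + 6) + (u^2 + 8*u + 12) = 9*u + 18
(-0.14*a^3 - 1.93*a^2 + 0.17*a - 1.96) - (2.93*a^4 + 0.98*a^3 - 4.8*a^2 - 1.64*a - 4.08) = -2.93*a^4 - 1.12*a^3 + 2.87*a^2 + 1.81*a + 2.12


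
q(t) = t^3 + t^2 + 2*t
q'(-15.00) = 647.00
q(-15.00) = -3180.00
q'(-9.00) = 227.00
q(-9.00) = -666.00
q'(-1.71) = 7.35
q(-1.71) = -5.50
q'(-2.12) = 11.24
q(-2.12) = -9.27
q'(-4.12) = 44.68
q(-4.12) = -61.20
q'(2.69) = 29.09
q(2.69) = 32.08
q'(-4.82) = 62.06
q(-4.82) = -98.39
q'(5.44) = 101.66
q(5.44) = 201.46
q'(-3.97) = 41.34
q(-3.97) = -54.75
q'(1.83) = 15.71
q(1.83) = 13.14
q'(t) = 3*t^2 + 2*t + 2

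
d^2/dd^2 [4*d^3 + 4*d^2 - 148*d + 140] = 24*d + 8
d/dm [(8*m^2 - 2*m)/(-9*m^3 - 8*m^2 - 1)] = 2*(m^2*(4*m - 1)*(27*m + 16) + (1 - 8*m)*(9*m^3 + 8*m^2 + 1))/(9*m^3 + 8*m^2 + 1)^2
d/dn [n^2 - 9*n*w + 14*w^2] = 2*n - 9*w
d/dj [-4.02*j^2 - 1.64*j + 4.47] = -8.04*j - 1.64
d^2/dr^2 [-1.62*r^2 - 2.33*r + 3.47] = -3.24000000000000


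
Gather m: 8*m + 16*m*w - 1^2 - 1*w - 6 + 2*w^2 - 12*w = m*(16*w + 8) + 2*w^2 - 13*w - 7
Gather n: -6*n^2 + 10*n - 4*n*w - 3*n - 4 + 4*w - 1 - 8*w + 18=-6*n^2 + n*(7 - 4*w) - 4*w + 13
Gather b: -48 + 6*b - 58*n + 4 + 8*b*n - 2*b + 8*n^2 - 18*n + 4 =b*(8*n + 4) + 8*n^2 - 76*n - 40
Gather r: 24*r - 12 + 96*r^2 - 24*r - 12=96*r^2 - 24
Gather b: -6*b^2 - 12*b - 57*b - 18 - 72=-6*b^2 - 69*b - 90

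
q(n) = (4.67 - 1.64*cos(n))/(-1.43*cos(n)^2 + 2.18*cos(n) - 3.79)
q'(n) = (4.67 - 1.64*cos(n))*(-2.86*sin(n)*cos(n) + 2.18*sin(n))/(-1.43*cos(n)^2 + 2.18*cos(n) - 3.79)^2 + 1.64*sin(n)/(-1.43*cos(n)^2 + 2.18*cos(n) - 3.79) = (2.3452*cos(n)^2 - 13.3562*cos(n) + 3.965)*sin(n)/(2.0449*cos(n)^4 - 6.2348*cos(n)^3 + 15.5918*cos(n)^2 - 16.5244*cos(n) + 14.3641)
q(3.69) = -0.91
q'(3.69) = -0.20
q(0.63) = -1.13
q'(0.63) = -0.36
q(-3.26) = -0.86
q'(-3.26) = 0.04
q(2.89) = -0.86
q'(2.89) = 0.09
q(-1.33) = -1.28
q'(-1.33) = -0.08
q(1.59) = -1.23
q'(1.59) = 0.29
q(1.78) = -1.16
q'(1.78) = 0.36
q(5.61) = -1.14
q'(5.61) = 0.36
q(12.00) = -1.11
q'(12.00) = 0.34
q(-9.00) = -0.89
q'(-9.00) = -0.15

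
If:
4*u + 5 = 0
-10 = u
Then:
No Solution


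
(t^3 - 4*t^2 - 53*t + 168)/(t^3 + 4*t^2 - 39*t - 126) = (t^2 - 11*t + 24)/(t^2 - 3*t - 18)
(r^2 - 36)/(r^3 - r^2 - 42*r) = (r - 6)/(r*(r - 7))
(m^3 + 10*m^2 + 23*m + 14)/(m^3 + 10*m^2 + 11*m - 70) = (m^2 + 3*m + 2)/(m^2 + 3*m - 10)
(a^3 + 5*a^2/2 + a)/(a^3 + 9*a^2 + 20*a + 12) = a*(2*a + 1)/(2*(a^2 + 7*a + 6))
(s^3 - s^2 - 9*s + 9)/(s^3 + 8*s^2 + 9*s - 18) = (s - 3)/(s + 6)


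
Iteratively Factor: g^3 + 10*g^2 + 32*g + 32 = (g + 4)*(g^2 + 6*g + 8) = (g + 2)*(g + 4)*(g + 4)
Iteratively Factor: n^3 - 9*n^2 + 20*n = (n - 5)*(n^2 - 4*n) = n*(n - 5)*(n - 4)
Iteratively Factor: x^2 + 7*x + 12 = (x + 4)*(x + 3)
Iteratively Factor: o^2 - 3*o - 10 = (o - 5)*(o + 2)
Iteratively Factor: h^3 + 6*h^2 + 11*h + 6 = (h + 2)*(h^2 + 4*h + 3) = (h + 1)*(h + 2)*(h + 3)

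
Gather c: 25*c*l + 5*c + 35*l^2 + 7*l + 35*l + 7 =c*(25*l + 5) + 35*l^2 + 42*l + 7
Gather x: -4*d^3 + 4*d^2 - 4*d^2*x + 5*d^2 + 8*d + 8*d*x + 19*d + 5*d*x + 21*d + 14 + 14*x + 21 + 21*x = -4*d^3 + 9*d^2 + 48*d + x*(-4*d^2 + 13*d + 35) + 35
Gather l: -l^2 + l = -l^2 + l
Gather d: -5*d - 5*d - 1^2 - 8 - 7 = -10*d - 16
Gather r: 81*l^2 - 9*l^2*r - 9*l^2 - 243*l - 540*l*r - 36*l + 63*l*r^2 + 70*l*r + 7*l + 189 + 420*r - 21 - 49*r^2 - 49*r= 72*l^2 - 272*l + r^2*(63*l - 49) + r*(-9*l^2 - 470*l + 371) + 168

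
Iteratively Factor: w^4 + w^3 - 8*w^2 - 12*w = (w)*(w^3 + w^2 - 8*w - 12) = w*(w + 2)*(w^2 - w - 6) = w*(w - 3)*(w + 2)*(w + 2)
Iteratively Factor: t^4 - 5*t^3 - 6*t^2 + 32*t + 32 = (t - 4)*(t^3 - t^2 - 10*t - 8) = (t - 4)^2*(t^2 + 3*t + 2) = (t - 4)^2*(t + 2)*(t + 1)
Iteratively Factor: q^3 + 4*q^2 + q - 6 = (q + 3)*(q^2 + q - 2) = (q - 1)*(q + 3)*(q + 2)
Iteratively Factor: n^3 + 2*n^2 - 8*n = (n - 2)*(n^2 + 4*n) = n*(n - 2)*(n + 4)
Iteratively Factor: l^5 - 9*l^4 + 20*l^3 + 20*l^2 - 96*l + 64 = (l - 4)*(l^4 - 5*l^3 + 20*l - 16) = (l - 4)*(l - 1)*(l^3 - 4*l^2 - 4*l + 16) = (l - 4)^2*(l - 1)*(l^2 - 4) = (l - 4)^2*(l - 1)*(l + 2)*(l - 2)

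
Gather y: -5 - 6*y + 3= -6*y - 2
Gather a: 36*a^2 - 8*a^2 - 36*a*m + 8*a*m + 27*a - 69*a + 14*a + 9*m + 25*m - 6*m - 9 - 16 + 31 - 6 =28*a^2 + a*(-28*m - 28) + 28*m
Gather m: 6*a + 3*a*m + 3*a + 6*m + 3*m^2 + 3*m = 9*a + 3*m^2 + m*(3*a + 9)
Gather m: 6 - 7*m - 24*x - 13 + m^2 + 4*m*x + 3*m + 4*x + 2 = m^2 + m*(4*x - 4) - 20*x - 5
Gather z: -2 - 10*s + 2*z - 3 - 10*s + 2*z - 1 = -20*s + 4*z - 6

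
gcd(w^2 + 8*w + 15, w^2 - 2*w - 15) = w + 3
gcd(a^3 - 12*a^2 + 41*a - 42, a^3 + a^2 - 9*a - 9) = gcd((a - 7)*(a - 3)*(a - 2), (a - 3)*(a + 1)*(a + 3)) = a - 3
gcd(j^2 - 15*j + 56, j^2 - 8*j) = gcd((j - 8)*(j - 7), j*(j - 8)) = j - 8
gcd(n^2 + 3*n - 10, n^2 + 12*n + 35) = n + 5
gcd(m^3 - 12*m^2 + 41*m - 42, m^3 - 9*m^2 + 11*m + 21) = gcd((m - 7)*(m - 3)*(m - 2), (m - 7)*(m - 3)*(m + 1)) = m^2 - 10*m + 21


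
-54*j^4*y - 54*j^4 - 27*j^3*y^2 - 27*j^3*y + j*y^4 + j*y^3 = (-6*j + y)*(3*j + y)^2*(j*y + j)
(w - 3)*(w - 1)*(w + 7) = w^3 + 3*w^2 - 25*w + 21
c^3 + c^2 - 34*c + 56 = (c - 4)*(c - 2)*(c + 7)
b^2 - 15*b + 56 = (b - 8)*(b - 7)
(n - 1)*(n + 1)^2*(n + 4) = n^4 + 5*n^3 + 3*n^2 - 5*n - 4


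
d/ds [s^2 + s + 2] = 2*s + 1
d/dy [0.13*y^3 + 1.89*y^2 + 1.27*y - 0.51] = 0.39*y^2 + 3.78*y + 1.27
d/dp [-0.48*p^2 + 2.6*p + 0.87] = 2.6 - 0.96*p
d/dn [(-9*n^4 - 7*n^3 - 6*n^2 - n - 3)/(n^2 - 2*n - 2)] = (-18*n^5 + 47*n^4 + 100*n^3 + 55*n^2 + 30*n - 4)/(n^4 - 4*n^3 + 8*n + 4)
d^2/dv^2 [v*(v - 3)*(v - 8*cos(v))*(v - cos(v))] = 9*v^3*cos(v) + 54*v^2*sin(v) - 27*v^2*cos(v) - 16*v^2*cos(2*v) + 12*v^2 - 108*v*sin(v) - 32*v*sin(2*v) - 54*v*cos(v) + 48*v*cos(2*v) - 18*v + 48*sin(2*v) + 54*cos(v) + 8*cos(2*v) + 8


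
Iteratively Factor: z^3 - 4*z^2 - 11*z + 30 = (z + 3)*(z^2 - 7*z + 10) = (z - 5)*(z + 3)*(z - 2)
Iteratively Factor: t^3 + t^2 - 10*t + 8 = (t + 4)*(t^2 - 3*t + 2) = (t - 1)*(t + 4)*(t - 2)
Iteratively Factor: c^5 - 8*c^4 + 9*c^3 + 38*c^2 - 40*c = (c + 2)*(c^4 - 10*c^3 + 29*c^2 - 20*c) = c*(c + 2)*(c^3 - 10*c^2 + 29*c - 20) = c*(c - 1)*(c + 2)*(c^2 - 9*c + 20) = c*(c - 5)*(c - 1)*(c + 2)*(c - 4)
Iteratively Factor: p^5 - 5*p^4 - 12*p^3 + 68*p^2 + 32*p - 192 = (p - 2)*(p^4 - 3*p^3 - 18*p^2 + 32*p + 96) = (p - 4)*(p - 2)*(p^3 + p^2 - 14*p - 24) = (p - 4)*(p - 2)*(p + 2)*(p^2 - p - 12) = (p - 4)^2*(p - 2)*(p + 2)*(p + 3)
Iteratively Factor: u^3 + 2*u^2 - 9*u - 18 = (u + 2)*(u^2 - 9) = (u + 2)*(u + 3)*(u - 3)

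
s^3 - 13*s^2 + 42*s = s*(s - 7)*(s - 6)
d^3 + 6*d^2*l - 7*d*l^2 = d*(d - l)*(d + 7*l)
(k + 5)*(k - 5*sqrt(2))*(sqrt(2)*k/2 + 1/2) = sqrt(2)*k^3/2 - 9*k^2/2 + 5*sqrt(2)*k^2/2 - 45*k/2 - 5*sqrt(2)*k/2 - 25*sqrt(2)/2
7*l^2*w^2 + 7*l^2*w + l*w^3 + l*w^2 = w*(7*l + w)*(l*w + l)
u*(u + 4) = u^2 + 4*u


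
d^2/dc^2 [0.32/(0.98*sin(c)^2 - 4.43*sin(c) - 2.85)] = (1.229312*sin(c)^4 - 4.167744*sin(c)^3 + 8.01104*sin(c)^2 + 4.295328*sin(c) - 14.347456)/(-0.98*sin(c)^2 + 4.43*sin(c) + 2.85)^3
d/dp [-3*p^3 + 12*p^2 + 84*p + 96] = -9*p^2 + 24*p + 84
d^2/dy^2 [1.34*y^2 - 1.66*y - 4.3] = 2.68000000000000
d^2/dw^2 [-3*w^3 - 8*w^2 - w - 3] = -18*w - 16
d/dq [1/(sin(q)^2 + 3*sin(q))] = -(2*sin(q) + 3)*cos(q)/((sin(q) + 3)^2*sin(q)^2)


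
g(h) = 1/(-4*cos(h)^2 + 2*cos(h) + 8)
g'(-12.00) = -0.05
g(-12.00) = 0.15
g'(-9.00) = -0.47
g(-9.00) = 0.35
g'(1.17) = -0.02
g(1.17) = 0.12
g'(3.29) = -0.33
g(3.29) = 0.47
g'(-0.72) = 0.05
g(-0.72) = 0.14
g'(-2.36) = -0.26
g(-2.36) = 0.22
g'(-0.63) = 0.05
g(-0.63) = 0.14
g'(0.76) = -0.05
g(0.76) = 0.14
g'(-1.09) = 0.02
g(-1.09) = 0.12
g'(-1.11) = 0.02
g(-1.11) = 0.12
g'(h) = (-8*sin(h)*cos(h) + 2*sin(h))/(-4*cos(h)^2 + 2*cos(h) + 8)^2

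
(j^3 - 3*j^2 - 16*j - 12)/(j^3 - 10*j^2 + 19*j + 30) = (j + 2)/(j - 5)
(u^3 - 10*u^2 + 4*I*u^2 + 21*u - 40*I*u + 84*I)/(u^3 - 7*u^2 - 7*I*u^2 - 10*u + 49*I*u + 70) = (u^2 + u*(-3 + 4*I) - 12*I)/(u^2 - 7*I*u - 10)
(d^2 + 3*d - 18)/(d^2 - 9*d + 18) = (d + 6)/(d - 6)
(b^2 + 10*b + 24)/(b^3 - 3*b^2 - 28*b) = (b + 6)/(b*(b - 7))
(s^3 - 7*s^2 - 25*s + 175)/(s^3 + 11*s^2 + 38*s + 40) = (s^2 - 12*s + 35)/(s^2 + 6*s + 8)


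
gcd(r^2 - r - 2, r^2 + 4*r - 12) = r - 2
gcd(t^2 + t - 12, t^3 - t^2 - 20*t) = t + 4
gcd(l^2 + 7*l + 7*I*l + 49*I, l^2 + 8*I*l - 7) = l + 7*I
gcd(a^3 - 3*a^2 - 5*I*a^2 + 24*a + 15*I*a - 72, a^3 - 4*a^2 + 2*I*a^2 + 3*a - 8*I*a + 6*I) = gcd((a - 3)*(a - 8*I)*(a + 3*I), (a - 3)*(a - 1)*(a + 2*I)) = a - 3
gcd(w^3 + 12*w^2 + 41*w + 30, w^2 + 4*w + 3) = w + 1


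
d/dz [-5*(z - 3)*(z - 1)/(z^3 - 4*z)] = 5*(z^4 - 8*z^3 + 13*z^2 - 12)/(z^2*(z^4 - 8*z^2 + 16))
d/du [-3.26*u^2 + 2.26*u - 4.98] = 2.26 - 6.52*u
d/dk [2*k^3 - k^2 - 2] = 2*k*(3*k - 1)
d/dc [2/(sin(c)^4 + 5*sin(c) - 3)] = -2*(4*sin(c)^3 + 5)*cos(c)/(sin(c)^4 + 5*sin(c) - 3)^2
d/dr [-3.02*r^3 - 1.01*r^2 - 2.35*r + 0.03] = -9.06*r^2 - 2.02*r - 2.35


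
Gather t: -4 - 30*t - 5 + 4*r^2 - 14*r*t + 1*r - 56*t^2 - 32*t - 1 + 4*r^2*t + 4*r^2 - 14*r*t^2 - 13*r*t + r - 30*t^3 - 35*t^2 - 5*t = 8*r^2 + 2*r - 30*t^3 + t^2*(-14*r - 91) + t*(4*r^2 - 27*r - 67) - 10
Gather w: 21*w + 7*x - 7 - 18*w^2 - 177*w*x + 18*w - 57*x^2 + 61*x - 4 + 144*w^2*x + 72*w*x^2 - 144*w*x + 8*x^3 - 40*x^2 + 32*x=w^2*(144*x - 18) + w*(72*x^2 - 321*x + 39) + 8*x^3 - 97*x^2 + 100*x - 11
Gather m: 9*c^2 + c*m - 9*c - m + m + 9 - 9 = 9*c^2 + c*m - 9*c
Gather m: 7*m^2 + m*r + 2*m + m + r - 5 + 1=7*m^2 + m*(r + 3) + r - 4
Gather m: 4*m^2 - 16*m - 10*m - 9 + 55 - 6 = 4*m^2 - 26*m + 40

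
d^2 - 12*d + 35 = (d - 7)*(d - 5)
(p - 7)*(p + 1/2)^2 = p^3 - 6*p^2 - 27*p/4 - 7/4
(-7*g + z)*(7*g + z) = -49*g^2 + z^2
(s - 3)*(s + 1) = s^2 - 2*s - 3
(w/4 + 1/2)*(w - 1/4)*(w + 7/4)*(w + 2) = w^4/4 + 11*w^3/8 + 153*w^2/64 + 17*w/16 - 7/16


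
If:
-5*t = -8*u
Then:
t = 8*u/5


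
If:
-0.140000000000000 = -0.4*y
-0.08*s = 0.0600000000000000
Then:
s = -0.75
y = 0.35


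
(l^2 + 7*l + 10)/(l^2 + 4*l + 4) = (l + 5)/(l + 2)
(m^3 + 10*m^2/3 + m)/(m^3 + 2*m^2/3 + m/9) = 3*(m + 3)/(3*m + 1)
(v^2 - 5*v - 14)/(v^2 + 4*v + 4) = (v - 7)/(v + 2)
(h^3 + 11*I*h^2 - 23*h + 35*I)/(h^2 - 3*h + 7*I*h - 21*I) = (h^2 + 4*I*h + 5)/(h - 3)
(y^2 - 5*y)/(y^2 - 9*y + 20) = y/(y - 4)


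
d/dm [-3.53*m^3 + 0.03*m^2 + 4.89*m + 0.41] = -10.59*m^2 + 0.06*m + 4.89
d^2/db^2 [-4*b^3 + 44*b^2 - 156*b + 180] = 88 - 24*b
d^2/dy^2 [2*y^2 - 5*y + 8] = 4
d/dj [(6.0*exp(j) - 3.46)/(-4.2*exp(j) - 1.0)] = -20.532*exp(j)/(4.2*exp(j) + 1.0)^2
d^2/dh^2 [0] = 0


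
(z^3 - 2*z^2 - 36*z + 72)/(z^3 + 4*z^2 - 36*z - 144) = (z - 2)/(z + 4)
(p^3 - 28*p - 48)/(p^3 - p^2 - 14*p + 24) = (p^2 - 4*p - 12)/(p^2 - 5*p + 6)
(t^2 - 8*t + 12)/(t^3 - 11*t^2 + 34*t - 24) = (t - 2)/(t^2 - 5*t + 4)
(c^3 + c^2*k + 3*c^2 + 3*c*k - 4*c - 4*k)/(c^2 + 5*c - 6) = (c^2 + c*k + 4*c + 4*k)/(c + 6)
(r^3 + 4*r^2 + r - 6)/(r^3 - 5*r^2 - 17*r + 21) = (r + 2)/(r - 7)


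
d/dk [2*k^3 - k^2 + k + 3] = 6*k^2 - 2*k + 1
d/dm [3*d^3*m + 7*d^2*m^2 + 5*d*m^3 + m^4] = 3*d^3 + 14*d^2*m + 15*d*m^2 + 4*m^3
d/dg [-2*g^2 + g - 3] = 1 - 4*g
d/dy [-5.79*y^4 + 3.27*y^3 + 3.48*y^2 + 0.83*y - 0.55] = -23.16*y^3 + 9.81*y^2 + 6.96*y + 0.83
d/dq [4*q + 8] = 4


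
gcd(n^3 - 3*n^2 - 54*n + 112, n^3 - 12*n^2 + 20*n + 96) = n - 8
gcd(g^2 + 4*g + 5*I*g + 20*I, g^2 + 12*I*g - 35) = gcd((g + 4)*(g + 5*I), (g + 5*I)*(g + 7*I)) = g + 5*I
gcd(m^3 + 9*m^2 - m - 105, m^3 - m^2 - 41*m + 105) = m^2 + 4*m - 21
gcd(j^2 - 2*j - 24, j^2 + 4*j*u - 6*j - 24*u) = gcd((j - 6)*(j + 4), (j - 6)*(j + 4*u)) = j - 6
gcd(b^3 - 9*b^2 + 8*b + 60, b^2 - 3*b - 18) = b - 6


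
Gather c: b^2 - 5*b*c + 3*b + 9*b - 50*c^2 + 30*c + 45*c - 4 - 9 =b^2 + 12*b - 50*c^2 + c*(75 - 5*b) - 13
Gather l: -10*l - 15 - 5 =-10*l - 20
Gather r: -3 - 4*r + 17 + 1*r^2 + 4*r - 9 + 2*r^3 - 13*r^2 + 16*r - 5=2*r^3 - 12*r^2 + 16*r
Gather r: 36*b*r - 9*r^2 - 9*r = -9*r^2 + r*(36*b - 9)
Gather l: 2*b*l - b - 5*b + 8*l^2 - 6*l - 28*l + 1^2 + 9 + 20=-6*b + 8*l^2 + l*(2*b - 34) + 30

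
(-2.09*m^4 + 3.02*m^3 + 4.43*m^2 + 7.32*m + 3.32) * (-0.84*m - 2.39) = 1.7556*m^5 + 2.4583*m^4 - 10.939*m^3 - 16.7365*m^2 - 20.2836*m - 7.9348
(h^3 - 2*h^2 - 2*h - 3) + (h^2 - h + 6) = h^3 - h^2 - 3*h + 3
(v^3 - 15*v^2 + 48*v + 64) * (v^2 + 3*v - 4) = v^5 - 12*v^4 - v^3 + 268*v^2 - 256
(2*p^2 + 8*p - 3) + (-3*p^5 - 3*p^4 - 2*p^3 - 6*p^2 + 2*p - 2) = -3*p^5 - 3*p^4 - 2*p^3 - 4*p^2 + 10*p - 5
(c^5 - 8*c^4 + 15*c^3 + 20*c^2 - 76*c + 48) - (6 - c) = c^5 - 8*c^4 + 15*c^3 + 20*c^2 - 75*c + 42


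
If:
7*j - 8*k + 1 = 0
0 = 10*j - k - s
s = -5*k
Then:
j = -1/27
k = 5/54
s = -25/54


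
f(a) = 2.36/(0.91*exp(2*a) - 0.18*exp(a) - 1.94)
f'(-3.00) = 0.00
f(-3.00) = -1.21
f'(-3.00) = 0.00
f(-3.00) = -1.21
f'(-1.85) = -0.01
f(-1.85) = -1.21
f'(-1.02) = -0.11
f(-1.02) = -1.25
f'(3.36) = -0.01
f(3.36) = 0.00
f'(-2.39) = 0.00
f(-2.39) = -1.21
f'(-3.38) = 0.00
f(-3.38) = -1.21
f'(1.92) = -0.13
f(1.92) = 0.06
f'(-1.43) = -0.04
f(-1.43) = -1.22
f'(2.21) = -0.07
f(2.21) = 0.03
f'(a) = 2.36*(-1.82*exp(2*a) + 0.18*exp(a))/(0.91*exp(2*a) - 0.18*exp(a) - 1.94)^2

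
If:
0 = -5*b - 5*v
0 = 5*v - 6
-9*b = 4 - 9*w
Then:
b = -6/5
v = 6/5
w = -34/45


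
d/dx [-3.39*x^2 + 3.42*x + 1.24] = 3.42 - 6.78*x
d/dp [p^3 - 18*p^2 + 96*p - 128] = 3*p^2 - 36*p + 96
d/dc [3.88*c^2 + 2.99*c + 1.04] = 7.76*c + 2.99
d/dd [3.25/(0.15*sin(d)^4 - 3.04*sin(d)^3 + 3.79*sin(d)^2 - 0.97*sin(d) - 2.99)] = (-1.95*sin(d)^3 + 29.64*sin(d)^2 - 24.635*sin(d) + 3.1525)*cos(d)/(-0.15*sin(d)^4 + 3.04*sin(d)^3 - 3.79*sin(d)^2 + 0.97*sin(d) + 2.99)^2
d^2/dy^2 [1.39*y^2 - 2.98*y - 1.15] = 2.78000000000000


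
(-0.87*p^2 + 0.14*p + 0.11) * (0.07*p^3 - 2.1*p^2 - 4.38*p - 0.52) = -0.0609*p^5 + 1.8368*p^4 + 3.5243*p^3 - 0.3918*p^2 - 0.5546*p - 0.0572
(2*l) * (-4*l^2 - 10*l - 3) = -8*l^3 - 20*l^2 - 6*l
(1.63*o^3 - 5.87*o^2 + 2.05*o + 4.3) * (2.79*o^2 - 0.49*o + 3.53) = 4.5477*o^5 - 17.176*o^4 + 14.3497*o^3 - 9.7286*o^2 + 5.1295*o + 15.179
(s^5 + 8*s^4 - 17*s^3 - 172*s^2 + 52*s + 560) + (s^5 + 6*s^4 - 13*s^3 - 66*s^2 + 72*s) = 2*s^5 + 14*s^4 - 30*s^3 - 238*s^2 + 124*s + 560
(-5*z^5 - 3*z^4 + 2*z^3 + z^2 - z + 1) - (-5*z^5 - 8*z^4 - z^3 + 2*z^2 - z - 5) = 5*z^4 + 3*z^3 - z^2 + 6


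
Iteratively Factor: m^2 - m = (m)*(m - 1)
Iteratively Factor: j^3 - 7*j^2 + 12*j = (j - 3)*(j^2 - 4*j) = (j - 4)*(j - 3)*(j)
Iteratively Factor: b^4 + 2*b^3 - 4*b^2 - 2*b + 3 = (b + 1)*(b^3 + b^2 - 5*b + 3) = (b - 1)*(b + 1)*(b^2 + 2*b - 3) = (b - 1)^2*(b + 1)*(b + 3)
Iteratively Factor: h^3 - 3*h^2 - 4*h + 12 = (h - 3)*(h^2 - 4) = (h - 3)*(h + 2)*(h - 2)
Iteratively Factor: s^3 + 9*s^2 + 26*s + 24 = (s + 4)*(s^2 + 5*s + 6) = (s + 3)*(s + 4)*(s + 2)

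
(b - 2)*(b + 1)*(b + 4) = b^3 + 3*b^2 - 6*b - 8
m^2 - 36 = (m - 6)*(m + 6)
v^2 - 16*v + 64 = (v - 8)^2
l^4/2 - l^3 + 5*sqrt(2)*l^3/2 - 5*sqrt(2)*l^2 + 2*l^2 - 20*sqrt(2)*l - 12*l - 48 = (l/2 + sqrt(2))*(l - 4)*(l + 2)*(l + 3*sqrt(2))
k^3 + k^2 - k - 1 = (k - 1)*(k + 1)^2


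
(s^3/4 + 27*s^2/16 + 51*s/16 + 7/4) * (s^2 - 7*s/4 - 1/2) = s^5/4 + 5*s^4/4 + 7*s^3/64 - 299*s^2/64 - 149*s/32 - 7/8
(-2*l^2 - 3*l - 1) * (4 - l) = 2*l^3 - 5*l^2 - 11*l - 4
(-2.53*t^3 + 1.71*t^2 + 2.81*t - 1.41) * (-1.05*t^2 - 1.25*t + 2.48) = 2.6565*t^5 + 1.367*t^4 - 11.3624*t^3 + 2.2088*t^2 + 8.7313*t - 3.4968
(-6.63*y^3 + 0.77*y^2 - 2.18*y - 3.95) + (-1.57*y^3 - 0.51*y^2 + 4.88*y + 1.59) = -8.2*y^3 + 0.26*y^2 + 2.7*y - 2.36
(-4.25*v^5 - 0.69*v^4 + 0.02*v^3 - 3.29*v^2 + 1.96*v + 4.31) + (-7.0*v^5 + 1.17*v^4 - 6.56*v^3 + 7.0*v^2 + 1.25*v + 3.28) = -11.25*v^5 + 0.48*v^4 - 6.54*v^3 + 3.71*v^2 + 3.21*v + 7.59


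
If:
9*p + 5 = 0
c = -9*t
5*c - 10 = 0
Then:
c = 2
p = -5/9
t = -2/9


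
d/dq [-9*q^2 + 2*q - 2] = 2 - 18*q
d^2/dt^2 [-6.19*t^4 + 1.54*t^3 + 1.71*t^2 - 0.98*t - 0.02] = -74.28*t^2 + 9.24*t + 3.42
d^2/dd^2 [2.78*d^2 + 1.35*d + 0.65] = 5.56000000000000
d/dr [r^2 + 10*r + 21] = 2*r + 10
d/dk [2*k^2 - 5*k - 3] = 4*k - 5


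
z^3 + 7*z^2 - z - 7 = (z - 1)*(z + 1)*(z + 7)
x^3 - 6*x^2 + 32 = (x - 4)^2*(x + 2)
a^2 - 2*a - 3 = (a - 3)*(a + 1)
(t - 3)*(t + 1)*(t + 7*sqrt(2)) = t^3 - 2*t^2 + 7*sqrt(2)*t^2 - 14*sqrt(2)*t - 3*t - 21*sqrt(2)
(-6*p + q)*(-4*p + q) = 24*p^2 - 10*p*q + q^2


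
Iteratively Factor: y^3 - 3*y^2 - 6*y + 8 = (y + 2)*(y^2 - 5*y + 4) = (y - 4)*(y + 2)*(y - 1)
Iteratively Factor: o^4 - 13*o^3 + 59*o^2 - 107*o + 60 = (o - 3)*(o^3 - 10*o^2 + 29*o - 20) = (o - 3)*(o - 1)*(o^2 - 9*o + 20) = (o - 4)*(o - 3)*(o - 1)*(o - 5)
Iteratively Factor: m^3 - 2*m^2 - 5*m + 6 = (m + 2)*(m^2 - 4*m + 3) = (m - 3)*(m + 2)*(m - 1)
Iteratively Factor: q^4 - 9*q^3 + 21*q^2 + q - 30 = (q - 3)*(q^3 - 6*q^2 + 3*q + 10) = (q - 5)*(q - 3)*(q^2 - q - 2) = (q - 5)*(q - 3)*(q - 2)*(q + 1)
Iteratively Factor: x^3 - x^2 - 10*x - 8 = (x + 1)*(x^2 - 2*x - 8) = (x - 4)*(x + 1)*(x + 2)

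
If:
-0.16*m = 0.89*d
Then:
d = -0.179775280898876*m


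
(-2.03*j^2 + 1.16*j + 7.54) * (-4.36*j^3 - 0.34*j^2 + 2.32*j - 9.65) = 8.8508*j^5 - 4.3674*j^4 - 37.9784*j^3 + 19.7171*j^2 + 6.2988*j - 72.761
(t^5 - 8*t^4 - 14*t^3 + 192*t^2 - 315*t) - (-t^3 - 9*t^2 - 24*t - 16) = t^5 - 8*t^4 - 13*t^3 + 201*t^2 - 291*t + 16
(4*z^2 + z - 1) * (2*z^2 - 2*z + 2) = 8*z^4 - 6*z^3 + 4*z^2 + 4*z - 2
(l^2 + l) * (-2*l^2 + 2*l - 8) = -2*l^4 - 6*l^2 - 8*l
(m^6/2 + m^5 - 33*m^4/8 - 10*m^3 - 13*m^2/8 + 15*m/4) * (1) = m^6/2 + m^5 - 33*m^4/8 - 10*m^3 - 13*m^2/8 + 15*m/4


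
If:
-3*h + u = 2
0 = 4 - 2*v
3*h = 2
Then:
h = 2/3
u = 4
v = 2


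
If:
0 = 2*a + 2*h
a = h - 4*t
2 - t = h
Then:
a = -4/3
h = 4/3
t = 2/3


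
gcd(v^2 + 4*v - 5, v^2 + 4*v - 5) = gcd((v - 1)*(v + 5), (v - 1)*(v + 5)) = v^2 + 4*v - 5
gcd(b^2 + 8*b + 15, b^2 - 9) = b + 3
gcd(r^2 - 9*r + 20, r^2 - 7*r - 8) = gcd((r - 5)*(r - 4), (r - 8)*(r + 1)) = 1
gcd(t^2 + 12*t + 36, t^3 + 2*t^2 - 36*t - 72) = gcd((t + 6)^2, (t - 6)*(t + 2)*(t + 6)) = t + 6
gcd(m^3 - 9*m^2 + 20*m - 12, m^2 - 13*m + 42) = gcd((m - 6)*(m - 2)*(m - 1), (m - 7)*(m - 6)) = m - 6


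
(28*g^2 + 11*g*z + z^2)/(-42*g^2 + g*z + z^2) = (4*g + z)/(-6*g + z)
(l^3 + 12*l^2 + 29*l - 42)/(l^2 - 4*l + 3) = (l^2 + 13*l + 42)/(l - 3)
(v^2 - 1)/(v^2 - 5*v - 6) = (v - 1)/(v - 6)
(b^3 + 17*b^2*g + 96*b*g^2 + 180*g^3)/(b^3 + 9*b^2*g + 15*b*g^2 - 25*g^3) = (b^2 + 12*b*g + 36*g^2)/(b^2 + 4*b*g - 5*g^2)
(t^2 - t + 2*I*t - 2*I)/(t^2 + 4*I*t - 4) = (t - 1)/(t + 2*I)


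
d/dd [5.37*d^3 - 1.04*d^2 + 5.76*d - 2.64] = 16.11*d^2 - 2.08*d + 5.76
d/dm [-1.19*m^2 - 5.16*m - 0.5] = -2.38*m - 5.16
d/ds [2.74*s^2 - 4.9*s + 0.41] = 5.48*s - 4.9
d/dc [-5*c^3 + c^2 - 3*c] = -15*c^2 + 2*c - 3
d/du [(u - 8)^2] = 2*u - 16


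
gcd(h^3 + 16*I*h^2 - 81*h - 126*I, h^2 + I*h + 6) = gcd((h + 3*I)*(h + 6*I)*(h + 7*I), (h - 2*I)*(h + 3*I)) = h + 3*I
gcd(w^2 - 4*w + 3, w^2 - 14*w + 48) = 1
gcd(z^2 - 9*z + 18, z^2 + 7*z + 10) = 1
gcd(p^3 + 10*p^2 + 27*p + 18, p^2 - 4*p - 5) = p + 1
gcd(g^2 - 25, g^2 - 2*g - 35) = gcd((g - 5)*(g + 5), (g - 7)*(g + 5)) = g + 5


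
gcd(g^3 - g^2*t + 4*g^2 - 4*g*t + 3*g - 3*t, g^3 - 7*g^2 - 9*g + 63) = g + 3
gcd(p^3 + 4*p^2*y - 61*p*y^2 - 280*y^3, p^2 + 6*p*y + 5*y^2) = p + 5*y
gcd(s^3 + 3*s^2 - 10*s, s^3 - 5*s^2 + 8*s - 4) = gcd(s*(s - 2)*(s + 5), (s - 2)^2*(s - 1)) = s - 2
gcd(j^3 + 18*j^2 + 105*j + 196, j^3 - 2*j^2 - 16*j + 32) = j + 4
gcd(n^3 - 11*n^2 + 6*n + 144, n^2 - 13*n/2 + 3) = n - 6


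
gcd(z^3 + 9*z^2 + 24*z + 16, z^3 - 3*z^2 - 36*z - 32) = z^2 + 5*z + 4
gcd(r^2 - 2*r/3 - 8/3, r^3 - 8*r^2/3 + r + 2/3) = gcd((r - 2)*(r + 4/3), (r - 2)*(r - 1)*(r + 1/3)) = r - 2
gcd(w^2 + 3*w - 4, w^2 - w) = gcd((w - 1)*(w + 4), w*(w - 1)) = w - 1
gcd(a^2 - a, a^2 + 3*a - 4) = a - 1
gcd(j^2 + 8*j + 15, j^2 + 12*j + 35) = j + 5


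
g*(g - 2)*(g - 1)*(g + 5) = g^4 + 2*g^3 - 13*g^2 + 10*g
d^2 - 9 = (d - 3)*(d + 3)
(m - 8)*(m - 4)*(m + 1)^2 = m^4 - 10*m^3 + 9*m^2 + 52*m + 32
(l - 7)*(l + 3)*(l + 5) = l^3 + l^2 - 41*l - 105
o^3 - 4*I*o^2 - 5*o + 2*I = (o - 2*I)*(o - I)^2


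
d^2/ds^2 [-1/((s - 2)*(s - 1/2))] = 4*(-4*(s - 2)^2 - 2*(s - 2)*(2*s - 1) - (2*s - 1)^2)/((s - 2)^3*(2*s - 1)^3)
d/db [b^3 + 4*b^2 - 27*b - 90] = 3*b^2 + 8*b - 27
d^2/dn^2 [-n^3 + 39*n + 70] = -6*n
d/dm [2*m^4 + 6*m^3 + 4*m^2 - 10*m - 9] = 8*m^3 + 18*m^2 + 8*m - 10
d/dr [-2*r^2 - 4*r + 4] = -4*r - 4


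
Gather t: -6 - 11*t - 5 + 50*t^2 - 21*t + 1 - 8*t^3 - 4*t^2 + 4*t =-8*t^3 + 46*t^2 - 28*t - 10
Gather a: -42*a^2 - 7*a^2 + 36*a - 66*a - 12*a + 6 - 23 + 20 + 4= -49*a^2 - 42*a + 7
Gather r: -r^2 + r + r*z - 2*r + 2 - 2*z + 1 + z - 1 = -r^2 + r*(z - 1) - z + 2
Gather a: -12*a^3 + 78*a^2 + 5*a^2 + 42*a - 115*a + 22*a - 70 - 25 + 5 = -12*a^3 + 83*a^2 - 51*a - 90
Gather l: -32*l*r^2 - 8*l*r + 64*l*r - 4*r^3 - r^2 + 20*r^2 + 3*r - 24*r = l*(-32*r^2 + 56*r) - 4*r^3 + 19*r^2 - 21*r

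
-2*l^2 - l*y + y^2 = (-2*l + y)*(l + y)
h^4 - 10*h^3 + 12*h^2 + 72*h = h*(h - 6)^2*(h + 2)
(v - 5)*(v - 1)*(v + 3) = v^3 - 3*v^2 - 13*v + 15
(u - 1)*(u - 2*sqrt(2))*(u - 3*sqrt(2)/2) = u^3 - 7*sqrt(2)*u^2/2 - u^2 + 7*sqrt(2)*u/2 + 6*u - 6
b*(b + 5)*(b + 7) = b^3 + 12*b^2 + 35*b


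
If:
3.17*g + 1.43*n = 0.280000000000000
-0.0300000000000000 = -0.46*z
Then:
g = 0.0883280757097792 - 0.451104100946372*n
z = 0.07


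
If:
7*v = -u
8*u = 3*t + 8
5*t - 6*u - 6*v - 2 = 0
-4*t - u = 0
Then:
No Solution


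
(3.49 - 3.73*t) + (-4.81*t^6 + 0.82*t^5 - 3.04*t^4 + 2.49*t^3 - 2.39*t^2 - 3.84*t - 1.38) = -4.81*t^6 + 0.82*t^5 - 3.04*t^4 + 2.49*t^3 - 2.39*t^2 - 7.57*t + 2.11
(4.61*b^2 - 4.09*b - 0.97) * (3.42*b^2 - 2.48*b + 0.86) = 15.7662*b^4 - 25.4206*b^3 + 10.7904*b^2 - 1.1118*b - 0.8342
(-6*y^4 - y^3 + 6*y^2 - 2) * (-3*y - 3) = 18*y^5 + 21*y^4 - 15*y^3 - 18*y^2 + 6*y + 6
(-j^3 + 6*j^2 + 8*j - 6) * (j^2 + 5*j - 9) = -j^5 + j^4 + 47*j^3 - 20*j^2 - 102*j + 54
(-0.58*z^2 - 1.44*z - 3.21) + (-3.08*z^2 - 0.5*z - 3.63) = -3.66*z^2 - 1.94*z - 6.84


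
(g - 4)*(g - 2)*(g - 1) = g^3 - 7*g^2 + 14*g - 8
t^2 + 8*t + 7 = (t + 1)*(t + 7)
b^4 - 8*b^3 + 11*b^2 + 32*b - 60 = (b - 5)*(b - 3)*(b - 2)*(b + 2)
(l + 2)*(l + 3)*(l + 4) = l^3 + 9*l^2 + 26*l + 24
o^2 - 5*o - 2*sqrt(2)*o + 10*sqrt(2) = (o - 5)*(o - 2*sqrt(2))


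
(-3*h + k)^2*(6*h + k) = 54*h^3 - 27*h^2*k + k^3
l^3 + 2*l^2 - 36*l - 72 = (l - 6)*(l + 2)*(l + 6)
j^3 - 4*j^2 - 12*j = j*(j - 6)*(j + 2)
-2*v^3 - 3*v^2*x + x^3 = (-2*v + x)*(v + x)^2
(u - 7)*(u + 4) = u^2 - 3*u - 28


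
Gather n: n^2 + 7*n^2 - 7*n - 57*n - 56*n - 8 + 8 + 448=8*n^2 - 120*n + 448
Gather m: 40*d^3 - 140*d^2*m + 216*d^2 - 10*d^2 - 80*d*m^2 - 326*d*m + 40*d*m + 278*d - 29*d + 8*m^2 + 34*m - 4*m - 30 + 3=40*d^3 + 206*d^2 + 249*d + m^2*(8 - 80*d) + m*(-140*d^2 - 286*d + 30) - 27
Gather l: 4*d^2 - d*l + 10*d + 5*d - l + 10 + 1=4*d^2 + 15*d + l*(-d - 1) + 11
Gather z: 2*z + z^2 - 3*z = z^2 - z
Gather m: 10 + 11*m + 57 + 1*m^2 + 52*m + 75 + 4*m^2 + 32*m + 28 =5*m^2 + 95*m + 170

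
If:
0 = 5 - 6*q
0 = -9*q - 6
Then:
No Solution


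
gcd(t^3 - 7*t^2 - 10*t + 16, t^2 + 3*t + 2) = t + 2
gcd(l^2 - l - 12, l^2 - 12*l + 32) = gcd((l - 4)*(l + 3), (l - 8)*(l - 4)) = l - 4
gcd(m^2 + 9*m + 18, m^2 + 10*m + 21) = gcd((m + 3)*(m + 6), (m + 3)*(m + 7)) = m + 3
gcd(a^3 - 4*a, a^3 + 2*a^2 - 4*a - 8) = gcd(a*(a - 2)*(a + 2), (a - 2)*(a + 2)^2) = a^2 - 4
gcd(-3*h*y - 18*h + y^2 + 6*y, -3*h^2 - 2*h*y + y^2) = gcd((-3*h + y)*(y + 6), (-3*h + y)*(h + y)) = -3*h + y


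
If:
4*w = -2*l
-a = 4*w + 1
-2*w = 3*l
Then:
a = -1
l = 0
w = 0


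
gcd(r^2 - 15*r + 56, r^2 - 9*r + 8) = r - 8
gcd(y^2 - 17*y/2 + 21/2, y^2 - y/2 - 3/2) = y - 3/2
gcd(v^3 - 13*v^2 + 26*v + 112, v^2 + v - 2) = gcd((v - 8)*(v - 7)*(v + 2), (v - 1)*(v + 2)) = v + 2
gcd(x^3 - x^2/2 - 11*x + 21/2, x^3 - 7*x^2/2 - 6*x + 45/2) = x - 3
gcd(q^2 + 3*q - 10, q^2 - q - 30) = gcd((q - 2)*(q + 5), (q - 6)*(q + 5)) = q + 5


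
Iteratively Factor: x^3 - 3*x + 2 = (x - 1)*(x^2 + x - 2) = (x - 1)^2*(x + 2)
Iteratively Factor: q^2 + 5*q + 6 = (q + 2)*(q + 3)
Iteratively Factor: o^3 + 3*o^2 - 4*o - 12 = (o - 2)*(o^2 + 5*o + 6) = (o - 2)*(o + 2)*(o + 3)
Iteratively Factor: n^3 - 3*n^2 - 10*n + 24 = (n + 3)*(n^2 - 6*n + 8) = (n - 2)*(n + 3)*(n - 4)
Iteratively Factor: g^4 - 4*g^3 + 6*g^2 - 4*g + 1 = (g - 1)*(g^3 - 3*g^2 + 3*g - 1) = (g - 1)^2*(g^2 - 2*g + 1) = (g - 1)^3*(g - 1)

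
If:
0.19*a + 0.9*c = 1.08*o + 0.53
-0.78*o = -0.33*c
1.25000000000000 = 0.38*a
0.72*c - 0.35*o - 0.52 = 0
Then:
No Solution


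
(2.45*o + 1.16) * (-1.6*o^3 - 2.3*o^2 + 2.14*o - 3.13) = -3.92*o^4 - 7.491*o^3 + 2.575*o^2 - 5.1861*o - 3.6308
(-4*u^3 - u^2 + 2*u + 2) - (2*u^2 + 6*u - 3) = -4*u^3 - 3*u^2 - 4*u + 5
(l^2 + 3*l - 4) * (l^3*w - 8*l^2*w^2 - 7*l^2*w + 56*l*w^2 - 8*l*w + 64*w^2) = l^5*w - 8*l^4*w^2 - 4*l^4*w + 32*l^3*w^2 - 33*l^3*w + 264*l^2*w^2 + 4*l^2*w - 32*l*w^2 + 32*l*w - 256*w^2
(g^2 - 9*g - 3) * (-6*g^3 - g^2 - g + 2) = -6*g^5 + 53*g^4 + 26*g^3 + 14*g^2 - 15*g - 6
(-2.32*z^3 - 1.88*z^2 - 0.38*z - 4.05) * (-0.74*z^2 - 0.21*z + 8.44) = 1.7168*z^5 + 1.8784*z^4 - 18.9048*z^3 - 12.7904*z^2 - 2.3567*z - 34.182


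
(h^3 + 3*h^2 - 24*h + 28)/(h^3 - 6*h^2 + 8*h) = (h^2 + 5*h - 14)/(h*(h - 4))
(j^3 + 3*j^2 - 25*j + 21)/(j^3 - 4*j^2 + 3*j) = (j + 7)/j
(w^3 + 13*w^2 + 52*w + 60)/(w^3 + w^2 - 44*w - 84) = (w + 5)/(w - 7)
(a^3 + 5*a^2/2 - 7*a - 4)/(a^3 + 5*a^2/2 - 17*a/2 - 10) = (2*a^2 - 3*a - 2)/(2*a^2 - 3*a - 5)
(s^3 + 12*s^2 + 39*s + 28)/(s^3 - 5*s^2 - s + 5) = (s^2 + 11*s + 28)/(s^2 - 6*s + 5)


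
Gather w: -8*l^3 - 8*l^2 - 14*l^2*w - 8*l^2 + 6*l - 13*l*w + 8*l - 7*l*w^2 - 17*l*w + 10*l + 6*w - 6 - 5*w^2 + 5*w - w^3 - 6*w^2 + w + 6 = -8*l^3 - 16*l^2 + 24*l - w^3 + w^2*(-7*l - 11) + w*(-14*l^2 - 30*l + 12)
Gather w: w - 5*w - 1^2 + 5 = 4 - 4*w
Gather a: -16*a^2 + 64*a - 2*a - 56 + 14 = -16*a^2 + 62*a - 42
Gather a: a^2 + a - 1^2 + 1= a^2 + a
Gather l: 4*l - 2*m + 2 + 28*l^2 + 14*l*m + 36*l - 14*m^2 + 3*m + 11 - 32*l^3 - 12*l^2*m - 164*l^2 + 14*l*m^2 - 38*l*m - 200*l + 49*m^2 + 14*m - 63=-32*l^3 + l^2*(-12*m - 136) + l*(14*m^2 - 24*m - 160) + 35*m^2 + 15*m - 50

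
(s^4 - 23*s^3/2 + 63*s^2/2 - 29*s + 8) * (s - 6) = s^5 - 35*s^4/2 + 201*s^3/2 - 218*s^2 + 182*s - 48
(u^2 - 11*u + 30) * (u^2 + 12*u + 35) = u^4 + u^3 - 67*u^2 - 25*u + 1050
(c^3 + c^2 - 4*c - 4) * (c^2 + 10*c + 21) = c^5 + 11*c^4 + 27*c^3 - 23*c^2 - 124*c - 84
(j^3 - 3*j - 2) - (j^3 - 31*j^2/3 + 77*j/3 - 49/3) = 31*j^2/3 - 86*j/3 + 43/3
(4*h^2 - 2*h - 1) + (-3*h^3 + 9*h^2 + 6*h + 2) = -3*h^3 + 13*h^2 + 4*h + 1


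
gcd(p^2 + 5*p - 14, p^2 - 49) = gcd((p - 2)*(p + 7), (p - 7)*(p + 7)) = p + 7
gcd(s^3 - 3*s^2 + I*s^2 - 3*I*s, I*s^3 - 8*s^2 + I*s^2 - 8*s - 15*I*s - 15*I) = 1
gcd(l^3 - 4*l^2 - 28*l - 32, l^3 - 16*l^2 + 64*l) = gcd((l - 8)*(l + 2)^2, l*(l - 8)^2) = l - 8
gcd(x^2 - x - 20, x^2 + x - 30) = x - 5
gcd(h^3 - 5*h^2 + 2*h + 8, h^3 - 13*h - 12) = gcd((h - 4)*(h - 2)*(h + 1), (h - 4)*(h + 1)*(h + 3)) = h^2 - 3*h - 4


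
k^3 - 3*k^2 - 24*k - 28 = (k - 7)*(k + 2)^2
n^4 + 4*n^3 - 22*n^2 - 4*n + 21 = (n - 3)*(n - 1)*(n + 1)*(n + 7)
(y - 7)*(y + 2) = y^2 - 5*y - 14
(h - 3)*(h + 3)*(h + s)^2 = h^4 + 2*h^3*s + h^2*s^2 - 9*h^2 - 18*h*s - 9*s^2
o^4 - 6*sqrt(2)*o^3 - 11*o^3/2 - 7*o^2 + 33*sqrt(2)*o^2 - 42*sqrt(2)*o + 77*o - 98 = (o - 7/2)*(o - 2)*(o - 7*sqrt(2))*(o + sqrt(2))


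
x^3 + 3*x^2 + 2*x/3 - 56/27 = (x - 2/3)*(x + 4/3)*(x + 7/3)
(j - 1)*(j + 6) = j^2 + 5*j - 6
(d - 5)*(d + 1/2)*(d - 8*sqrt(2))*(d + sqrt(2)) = d^4 - 7*sqrt(2)*d^3 - 9*d^3/2 - 37*d^2/2 + 63*sqrt(2)*d^2/2 + 35*sqrt(2)*d/2 + 72*d + 40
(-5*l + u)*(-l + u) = 5*l^2 - 6*l*u + u^2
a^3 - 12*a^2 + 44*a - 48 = (a - 6)*(a - 4)*(a - 2)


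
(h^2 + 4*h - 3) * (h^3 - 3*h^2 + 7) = h^5 + h^4 - 15*h^3 + 16*h^2 + 28*h - 21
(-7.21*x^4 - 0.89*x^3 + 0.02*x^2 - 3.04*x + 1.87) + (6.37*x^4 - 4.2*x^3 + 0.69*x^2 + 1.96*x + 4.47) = -0.84*x^4 - 5.09*x^3 + 0.71*x^2 - 1.08*x + 6.34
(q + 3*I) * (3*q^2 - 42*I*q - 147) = 3*q^3 - 33*I*q^2 - 21*q - 441*I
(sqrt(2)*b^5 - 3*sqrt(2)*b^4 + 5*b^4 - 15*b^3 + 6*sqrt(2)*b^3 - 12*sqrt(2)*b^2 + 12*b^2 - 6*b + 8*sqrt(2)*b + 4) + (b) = sqrt(2)*b^5 - 3*sqrt(2)*b^4 + 5*b^4 - 15*b^3 + 6*sqrt(2)*b^3 - 12*sqrt(2)*b^2 + 12*b^2 - 5*b + 8*sqrt(2)*b + 4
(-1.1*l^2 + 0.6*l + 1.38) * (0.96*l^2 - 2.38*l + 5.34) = -1.056*l^4 + 3.194*l^3 - 5.9772*l^2 - 0.0804*l + 7.3692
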